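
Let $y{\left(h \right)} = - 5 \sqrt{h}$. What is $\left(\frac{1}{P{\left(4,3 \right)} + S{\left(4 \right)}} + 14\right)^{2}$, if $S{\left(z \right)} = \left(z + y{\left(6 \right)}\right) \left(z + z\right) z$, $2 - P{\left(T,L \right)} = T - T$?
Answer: $\frac{1464853209}{7474756} - \frac{1530936 \sqrt{6}}{46717225} \approx 195.89$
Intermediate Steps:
$P{\left(T,L \right)} = 2$ ($P{\left(T,L \right)} = 2 - \left(T - T\right) = 2 - 0 = 2 + 0 = 2$)
$S{\left(z \right)} = 2 z^{2} \left(z - 5 \sqrt{6}\right)$ ($S{\left(z \right)} = \left(z - 5 \sqrt{6}\right) \left(z + z\right) z = \left(z - 5 \sqrt{6}\right) 2 z z = 2 z \left(z - 5 \sqrt{6}\right) z = 2 z^{2} \left(z - 5 \sqrt{6}\right)$)
$\left(\frac{1}{P{\left(4,3 \right)} + S{\left(4 \right)}} + 14\right)^{2} = \left(\frac{1}{2 + 2 \cdot 4^{2} \left(4 - 5 \sqrt{6}\right)} + 14\right)^{2} = \left(\frac{1}{2 + 2 \cdot 16 \left(4 - 5 \sqrt{6}\right)} + 14\right)^{2} = \left(\frac{1}{2 + \left(128 - 160 \sqrt{6}\right)} + 14\right)^{2} = \left(\frac{1}{130 - 160 \sqrt{6}} + 14\right)^{2} = \left(14 + \frac{1}{130 - 160 \sqrt{6}}\right)^{2}$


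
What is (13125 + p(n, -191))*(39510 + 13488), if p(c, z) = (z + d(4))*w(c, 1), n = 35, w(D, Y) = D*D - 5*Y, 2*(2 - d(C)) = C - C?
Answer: -11524680090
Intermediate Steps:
d(C) = 2 (d(C) = 2 - (C - C)/2 = 2 - ½*0 = 2 + 0 = 2)
w(D, Y) = D² - 5*Y
p(c, z) = (-5 + c²)*(2 + z) (p(c, z) = (z + 2)*(c² - 5*1) = (2 + z)*(c² - 5) = (2 + z)*(-5 + c²) = (-5 + c²)*(2 + z))
(13125 + p(n, -191))*(39510 + 13488) = (13125 + (-5 + 35²)*(2 - 191))*(39510 + 13488) = (13125 + (-5 + 1225)*(-189))*52998 = (13125 + 1220*(-189))*52998 = (13125 - 230580)*52998 = -217455*52998 = -11524680090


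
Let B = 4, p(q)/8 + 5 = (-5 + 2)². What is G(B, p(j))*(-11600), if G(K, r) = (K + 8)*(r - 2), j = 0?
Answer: -4176000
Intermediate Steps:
p(q) = 32 (p(q) = -40 + 8*(-5 + 2)² = -40 + 8*(-3)² = -40 + 8*9 = -40 + 72 = 32)
G(K, r) = (-2 + r)*(8 + K) (G(K, r) = (8 + K)*(-2 + r) = (-2 + r)*(8 + K))
G(B, p(j))*(-11600) = (-16 - 2*4 + 8*32 + 4*32)*(-11600) = (-16 - 8 + 256 + 128)*(-11600) = 360*(-11600) = -4176000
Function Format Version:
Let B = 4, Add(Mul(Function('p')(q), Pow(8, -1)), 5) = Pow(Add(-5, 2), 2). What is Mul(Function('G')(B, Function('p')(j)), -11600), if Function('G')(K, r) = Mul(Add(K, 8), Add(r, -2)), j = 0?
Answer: -4176000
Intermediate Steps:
Function('p')(q) = 32 (Function('p')(q) = Add(-40, Mul(8, Pow(Add(-5, 2), 2))) = Add(-40, Mul(8, Pow(-3, 2))) = Add(-40, Mul(8, 9)) = Add(-40, 72) = 32)
Function('G')(K, r) = Mul(Add(-2, r), Add(8, K)) (Function('G')(K, r) = Mul(Add(8, K), Add(-2, r)) = Mul(Add(-2, r), Add(8, K)))
Mul(Function('G')(B, Function('p')(j)), -11600) = Mul(Add(-16, Mul(-2, 4), Mul(8, 32), Mul(4, 32)), -11600) = Mul(Add(-16, -8, 256, 128), -11600) = Mul(360, -11600) = -4176000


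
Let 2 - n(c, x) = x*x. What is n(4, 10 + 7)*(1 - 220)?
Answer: 62853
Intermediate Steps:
n(c, x) = 2 - x**2 (n(c, x) = 2 - x*x = 2 - x**2)
n(4, 10 + 7)*(1 - 220) = (2 - (10 + 7)**2)*(1 - 220) = (2 - 1*17**2)*(-219) = (2 - 1*289)*(-219) = (2 - 289)*(-219) = -287*(-219) = 62853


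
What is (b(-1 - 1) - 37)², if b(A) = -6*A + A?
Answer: 729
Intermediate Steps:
b(A) = -5*A
(b(-1 - 1) - 37)² = (-5*(-1 - 1) - 37)² = (-5*(-2) - 37)² = (10 - 37)² = (-27)² = 729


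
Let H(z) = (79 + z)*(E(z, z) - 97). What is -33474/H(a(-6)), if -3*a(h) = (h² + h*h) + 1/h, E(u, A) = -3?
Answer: 150633/24775 ≈ 6.0800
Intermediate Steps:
a(h) = -2*h²/3 - 1/(3*h) (a(h) = -((h² + h*h) + 1/h)/3 = -((h² + h²) + 1/h)/3 = -(2*h² + 1/h)/3 = -(1/h + 2*h²)/3 = -2*h²/3 - 1/(3*h))
H(z) = -7900 - 100*z (H(z) = (79 + z)*(-3 - 97) = (79 + z)*(-100) = -7900 - 100*z)
-33474/H(a(-6)) = -33474/(-7900 - 100*(-1 - 2*(-6)³)/(3*(-6))) = -33474/(-7900 - 100*(-1)*(-1 - 2*(-216))/(3*6)) = -33474/(-7900 - 100*(-1)*(-1 + 432)/(3*6)) = -33474/(-7900 - 100*(-1)*431/(3*6)) = -33474/(-7900 - 100*(-431/18)) = -33474/(-7900 + 21550/9) = -33474/(-49550/9) = -33474*(-9/49550) = 150633/24775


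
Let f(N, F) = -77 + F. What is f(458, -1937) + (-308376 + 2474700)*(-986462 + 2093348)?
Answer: 2397873705050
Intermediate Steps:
f(458, -1937) + (-308376 + 2474700)*(-986462 + 2093348) = (-77 - 1937) + (-308376 + 2474700)*(-986462 + 2093348) = -2014 + 2166324*1106886 = -2014 + 2397873707064 = 2397873705050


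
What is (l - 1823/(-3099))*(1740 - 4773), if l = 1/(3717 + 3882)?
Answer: -4669497612/2616589 ≈ -1784.6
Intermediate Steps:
l = 1/7599 ≈ 0.00013160
(l - 1823/(-3099))*(1740 - 4773) = (1/7599 - 1823/(-3099))*(1740 - 4773) = (1/7599 - 1823*(-1/3099))*(-3033) = (1/7599 + 1823/3099)*(-3033) = (1539564/2616589)*(-3033) = -4669497612/2616589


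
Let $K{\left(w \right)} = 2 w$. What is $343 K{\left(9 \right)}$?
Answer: $6174$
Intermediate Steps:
$343 K{\left(9 \right)} = 343 \cdot 2 \cdot 9 = 343 \cdot 18 = 6174$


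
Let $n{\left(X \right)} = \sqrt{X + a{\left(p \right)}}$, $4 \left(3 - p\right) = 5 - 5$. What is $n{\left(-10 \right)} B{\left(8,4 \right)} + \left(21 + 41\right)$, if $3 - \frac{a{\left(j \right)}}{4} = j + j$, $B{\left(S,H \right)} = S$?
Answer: $62 + 8 i \sqrt{22} \approx 62.0 + 37.523 i$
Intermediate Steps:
$p = 3$ ($p = 3 - \frac{5 - 5}{4} = 3 - 0 = 3 + 0 = 3$)
$a{\left(j \right)} = 12 - 8 j$ ($a{\left(j \right)} = 12 - 4 \left(j + j\right) = 12 - 4 \cdot 2 j = 12 - 8 j$)
$n{\left(X \right)} = \sqrt{-12 + X}$ ($n{\left(X \right)} = \sqrt{X + \left(12 - 24\right)} = \sqrt{X - 12} = \sqrt{-12 + X}$)
$n{\left(-10 \right)} B{\left(8,4 \right)} + \left(21 + 41\right) = \sqrt{-12 - 10} \cdot 8 + \left(21 + 41\right) = \sqrt{-22} \cdot 8 + 62 = i \sqrt{22} \cdot 8 + 62 = 8 i \sqrt{22} + 62 = 62 + 8 i \sqrt{22}$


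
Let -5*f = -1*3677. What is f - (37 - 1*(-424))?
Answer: 1372/5 ≈ 274.40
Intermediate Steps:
f = 3677/5 (f = -(-1)*3677/5 = -1/5*(-3677) = 3677/5 ≈ 735.40)
f - (37 - 1*(-424)) = 3677/5 - (37 - 1*(-424)) = 3677/5 - (37 + 424) = 3677/5 - 1*461 = 3677/5 - 461 = 1372/5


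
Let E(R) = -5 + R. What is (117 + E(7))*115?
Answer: 13685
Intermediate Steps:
(117 + E(7))*115 = (117 + (-5 + 7))*115 = (117 + 2)*115 = 119*115 = 13685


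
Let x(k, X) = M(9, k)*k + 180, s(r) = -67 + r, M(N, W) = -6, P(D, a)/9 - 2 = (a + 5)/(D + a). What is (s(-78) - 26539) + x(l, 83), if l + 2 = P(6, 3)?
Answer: -26648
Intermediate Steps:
P(D, a) = 18 + 9*(5 + a)/(D + a) (P(D, a) = 18 + 9*((a + 5)/(D + a)) = 18 + 9*((5 + a)/(D + a)) = 18 + 9*(5 + a)/(D + a))
l = 24 (l = -2 + 9*(5 + 2*6 + 3*3)/(6 + 3) = -2 + 9*(5 + 12 + 9)/9 = -2 + 9*(⅑)*26 = -2 + 26 = 24)
x(k, X) = 180 - 6*k (x(k, X) = -6*k + 180 = 180 - 6*k)
(s(-78) - 26539) + x(l, 83) = ((-67 - 78) - 26539) + (180 - 6*24) = (-145 - 26539) + (180 - 144) = -26684 + 36 = -26648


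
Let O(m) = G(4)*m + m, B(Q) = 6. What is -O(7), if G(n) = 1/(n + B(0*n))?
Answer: -77/10 ≈ -7.7000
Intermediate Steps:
G(n) = 1/(6 + n) (G(n) = 1/(n + 6) = 1/(6 + n))
O(m) = 11*m/10 (O(m) = m/(6 + 4) + m = m/10 + m = 11*m/10)
-O(7) = -11*7/10 = -1*77/10 = -77/10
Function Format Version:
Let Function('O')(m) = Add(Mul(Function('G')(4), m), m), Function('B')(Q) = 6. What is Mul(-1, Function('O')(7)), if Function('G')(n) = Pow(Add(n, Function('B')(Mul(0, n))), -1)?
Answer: Rational(-77, 10) ≈ -7.7000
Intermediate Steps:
Function('G')(n) = Pow(Add(6, n), -1) (Function('G')(n) = Pow(Add(n, 6), -1) = Pow(Add(6, n), -1))
Function('O')(m) = Mul(Rational(11, 10), m) (Function('O')(m) = Add(Mul(Pow(Add(6, 4), -1), m), m) = Add(Mul(Pow(10, -1), m), m) = Add(Mul(Rational(1, 10), m), m) = Mul(Rational(11, 10), m))
Mul(-1, Function('O')(7)) = Mul(-1, Mul(Rational(11, 10), 7)) = Mul(-1, Rational(77, 10)) = Rational(-77, 10)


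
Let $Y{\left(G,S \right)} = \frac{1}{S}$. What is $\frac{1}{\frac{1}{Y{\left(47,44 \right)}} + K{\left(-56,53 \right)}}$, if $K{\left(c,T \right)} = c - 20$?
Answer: $- \frac{1}{32} \approx -0.03125$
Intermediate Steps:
$K{\left(c,T \right)} = -20 + c$
$\frac{1}{\frac{1}{Y{\left(47,44 \right)}} + K{\left(-56,53 \right)}} = \frac{1}{\frac{1}{\frac{1}{44}} - 76} = \frac{1}{44 - 76} = \frac{1}{-32} = - \frac{1}{32}$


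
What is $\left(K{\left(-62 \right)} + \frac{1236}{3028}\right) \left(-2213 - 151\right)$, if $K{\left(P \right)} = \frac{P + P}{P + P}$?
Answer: $- \frac{2520024}{757} \approx -3329.0$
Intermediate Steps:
$K{\left(P \right)} = 1$ ($K{\left(P \right)} = \frac{2 P}{2 P} = 2 P \frac{1}{2 P} = 1$)
$\left(K{\left(-62 \right)} + \frac{1236}{3028}\right) \left(-2213 - 151\right) = \left(1 + \frac{1236}{3028}\right) \left(-2213 - 151\right) = \left(1 + 1236 \cdot \frac{1}{3028}\right) \left(-2213 - 151\right) = \left(1 + \frac{309}{757}\right) \left(-2213 - 151\right) = \frac{1066}{757} \left(-2364\right) = - \frac{2520024}{757}$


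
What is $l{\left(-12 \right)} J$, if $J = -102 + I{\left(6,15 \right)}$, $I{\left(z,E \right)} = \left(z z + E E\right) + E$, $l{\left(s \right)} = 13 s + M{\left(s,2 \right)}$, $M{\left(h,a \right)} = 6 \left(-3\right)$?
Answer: $-30276$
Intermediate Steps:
$M{\left(h,a \right)} = -18$
$l{\left(s \right)} = -18 + 13 s$ ($l{\left(s \right)} = 13 s - 18 = -18 + 13 s$)
$I{\left(z,E \right)} = E + E^{2} + z^{2}$ ($I{\left(z,E \right)} = \left(z^{2} + E^{2}\right) + E = \left(E^{2} + z^{2}\right) + E = E + E^{2} + z^{2}$)
$J = 174$ ($J = -102 + \left(15 + 15^{2} + 6^{2}\right) = -102 + \left(15 + 225 + 36\right) = -102 + 276 = 174$)
$l{\left(-12 \right)} J = \left(-18 + 13 \left(-12\right)\right) 174 = \left(-18 - 156\right) 174 = \left(-174\right) 174 = -30276$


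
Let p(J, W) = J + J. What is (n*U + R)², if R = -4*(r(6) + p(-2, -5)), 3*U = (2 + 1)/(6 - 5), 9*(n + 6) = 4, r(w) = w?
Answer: 14884/81 ≈ 183.75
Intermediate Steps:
p(J, W) = 2*J
n = -50/9 (n = -6 + (⅑)*4 = -6 + 4/9 = -50/9 ≈ -5.5556)
U = 1 (U = ((2 + 1)/(6 - 5))/3 = (3/1)/3 = (3*1)/3 = (⅓)*3 = 1)
R = -8 (R = -4*(6 + 2*(-2)) = -4*(6 - 4) = -4*2 = -8)
(n*U + R)² = (-50/9*1 - 8)² = (-50/9 - 8)² = (-122/9)² = 14884/81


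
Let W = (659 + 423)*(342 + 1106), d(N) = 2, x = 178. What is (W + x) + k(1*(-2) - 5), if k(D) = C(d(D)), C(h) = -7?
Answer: 1566907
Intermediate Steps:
W = 1566736 (W = 1082*1448 = 1566736)
k(D) = -7
(W + x) + k(1*(-2) - 5) = (1566736 + 178) - 7 = 1566914 - 7 = 1566907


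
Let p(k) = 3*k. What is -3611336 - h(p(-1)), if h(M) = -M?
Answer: -3611339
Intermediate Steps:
-3611336 - h(p(-1)) = -3611336 - (-1)*3*(-1) = -3611336 - (-1)*(-3) = -3611336 - 1*3 = -3611336 - 3 = -3611339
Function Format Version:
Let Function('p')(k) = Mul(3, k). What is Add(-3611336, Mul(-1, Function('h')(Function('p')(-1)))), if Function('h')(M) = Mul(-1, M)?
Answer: -3611339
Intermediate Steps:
Add(-3611336, Mul(-1, Function('h')(Function('p')(-1)))) = Add(-3611336, Mul(-1, Mul(-1, Mul(3, -1)))) = Add(-3611336, Mul(-1, Mul(-1, -3))) = Add(-3611336, Mul(-1, 3)) = Add(-3611336, -3) = -3611339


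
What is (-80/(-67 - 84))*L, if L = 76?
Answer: 6080/151 ≈ 40.265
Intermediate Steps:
(-80/(-67 - 84))*L = -80/(-67 - 84)*76 = -80/(-151)*76 = -80*(-1/151)*76 = (80/151)*76 = 6080/151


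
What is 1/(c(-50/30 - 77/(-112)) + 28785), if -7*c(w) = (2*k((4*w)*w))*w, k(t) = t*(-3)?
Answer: 32256/928385137 ≈ 3.4744e-5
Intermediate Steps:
k(t) = -3*t
c(w) = 24*w³/7 (c(w) = -2*(-3*4*w*w)*w/7 = -2*(-12*w²)*w/7 = -(-24*w²)*w/7 = -(-24)*w³/7 = 24*w³/7)
1/(c(-50/30 - 77/(-112)) + 28785) = 1/(24*(-50/30 - 77/(-112))³/7 + 28785) = 1/(24*(-50*1/30 - 77*(-1/112))³/7 + 28785) = 1/(24*(-5/3 + 11/16)³/7 + 28785) = 1/(24*(-47/48)³/7 + 28785) = 1/((24/7)*(-103823/110592) + 28785) = 1/(-103823/32256 + 28785) = 1/(928385137/32256) = 32256/928385137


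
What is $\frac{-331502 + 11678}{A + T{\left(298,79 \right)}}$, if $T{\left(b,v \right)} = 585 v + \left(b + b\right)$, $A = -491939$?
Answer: $\frac{13326}{18547} \approx 0.7185$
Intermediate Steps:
$T{\left(b,v \right)} = 2 b + 585 v$ ($T{\left(b,v \right)} = 585 v + 2 b = 2 b + 585 v$)
$\frac{-331502 + 11678}{A + T{\left(298,79 \right)}} = \frac{-331502 + 11678}{-491939 + \left(2 \cdot 298 + 585 \cdot 79\right)} = - \frac{319824}{-491939 + \left(596 + 46215\right)} = - \frac{319824}{-491939 + 46811} = - \frac{319824}{-445128} = \left(-319824\right) \left(- \frac{1}{445128}\right) = \frac{13326}{18547}$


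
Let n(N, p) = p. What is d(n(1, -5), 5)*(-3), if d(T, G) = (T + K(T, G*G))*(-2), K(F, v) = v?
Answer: 120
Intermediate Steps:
d(T, G) = -2*T - 2*G² (d(T, G) = (T + G*G)*(-2) = (T + G²)*(-2) = -2*T - 2*G²)
d(n(1, -5), 5)*(-3) = (-2*(-5) - 2*5²)*(-3) = (10 - 2*25)*(-3) = (10 - 50)*(-3) = -40*(-3) = 120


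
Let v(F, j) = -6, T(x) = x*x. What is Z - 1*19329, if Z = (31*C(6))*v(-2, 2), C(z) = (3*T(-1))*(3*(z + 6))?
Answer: -39417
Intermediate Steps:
T(x) = x**2
C(z) = 54 + 9*z (C(z) = (3*(-1)**2)*(3*(z + 6)) = (3*1)*(3*(6 + z)) = 3*(18 + 3*z) = 54 + 9*z)
Z = -20088 (Z = (31*(54 + 9*6))*(-6) = (31*(54 + 54))*(-6) = (31*108)*(-6) = 3348*(-6) = -20088)
Z - 1*19329 = -20088 - 1*19329 = -20088 - 19329 = -39417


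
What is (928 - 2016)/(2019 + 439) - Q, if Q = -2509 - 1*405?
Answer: 3580762/1229 ≈ 2913.6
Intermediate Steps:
Q = -2914 (Q = -2509 - 405 = -2914)
(928 - 2016)/(2019 + 439) - Q = (928 - 2016)/(2019 + 439) - 1*(-2914) = -1088/2458 + 2914 = -1088*1/2458 + 2914 = -544/1229 + 2914 = 3580762/1229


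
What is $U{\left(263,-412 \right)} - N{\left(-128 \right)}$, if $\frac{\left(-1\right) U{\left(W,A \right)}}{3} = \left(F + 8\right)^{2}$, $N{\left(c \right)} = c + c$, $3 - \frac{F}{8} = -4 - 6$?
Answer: $-37376$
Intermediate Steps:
$F = 104$ ($F = 24 - 8 \left(-4 - 6\right) = 24 - -80 = 24 + 80 = 104$)
$N{\left(c \right)} = 2 c$
$U{\left(W,A \right)} = -37632$ ($U{\left(W,A \right)} = - 3 \left(104 + 8\right)^{2} = - 3 \cdot 112^{2} = \left(-3\right) 12544 = -37632$)
$U{\left(263,-412 \right)} - N{\left(-128 \right)} = -37632 - 2 \left(-128\right) = -37632 - -256 = -37632 + 256 = -37376$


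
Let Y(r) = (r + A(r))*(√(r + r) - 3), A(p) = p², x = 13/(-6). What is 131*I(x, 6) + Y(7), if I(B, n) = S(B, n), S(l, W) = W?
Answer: 618 + 56*√14 ≈ 827.53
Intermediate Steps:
x = -13/6 (x = 13*(-⅙) = -13/6 ≈ -2.1667)
I(B, n) = n
Y(r) = (-3 + √2*√r)*(r + r²) (Y(r) = (r + r²)*(√(r + r) - 3) = (r + r²)*(√(2*r) - 3) = (r + r²)*(√2*√r - 3) = (r + r²)*(-3 + √2*√r) = (-3 + √2*√r)*(r + r²))
131*I(x, 6) + Y(7) = 131*6 + (-3*7 - 3*7² + √2*7^(3/2) + √2*7^(5/2)) = 786 + (-21 - 3*49 + √2*(7*√7) + √2*(49*√7)) = 786 + (-21 - 147 + 7*√14 + 49*√14) = 786 + (-168 + 56*√14) = 618 + 56*√14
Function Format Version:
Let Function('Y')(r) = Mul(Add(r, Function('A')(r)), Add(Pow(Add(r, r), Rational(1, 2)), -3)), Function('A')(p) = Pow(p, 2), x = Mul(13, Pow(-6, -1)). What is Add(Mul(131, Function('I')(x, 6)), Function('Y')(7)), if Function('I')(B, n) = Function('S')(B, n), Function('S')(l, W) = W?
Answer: Add(618, Mul(56, Pow(14, Rational(1, 2)))) ≈ 827.53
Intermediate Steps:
x = Rational(-13, 6) (x = Mul(13, Rational(-1, 6)) = Rational(-13, 6) ≈ -2.1667)
Function('I')(B, n) = n
Function('Y')(r) = Mul(Add(-3, Mul(Pow(2, Rational(1, 2)), Pow(r, Rational(1, 2)))), Add(r, Pow(r, 2))) (Function('Y')(r) = Mul(Add(r, Pow(r, 2)), Add(Pow(Add(r, r), Rational(1, 2)), -3)) = Mul(Add(r, Pow(r, 2)), Add(Pow(Mul(2, r), Rational(1, 2)), -3)) = Mul(Add(r, Pow(r, 2)), Add(Mul(Pow(2, Rational(1, 2)), Pow(r, Rational(1, 2))), -3)) = Mul(Add(r, Pow(r, 2)), Add(-3, Mul(Pow(2, Rational(1, 2)), Pow(r, Rational(1, 2))))) = Mul(Add(-3, Mul(Pow(2, Rational(1, 2)), Pow(r, Rational(1, 2)))), Add(r, Pow(r, 2))))
Add(Mul(131, Function('I')(x, 6)), Function('Y')(7)) = Add(Mul(131, 6), Add(Mul(-3, 7), Mul(-3, Pow(7, 2)), Mul(Pow(2, Rational(1, 2)), Pow(7, Rational(3, 2))), Mul(Pow(2, Rational(1, 2)), Pow(7, Rational(5, 2))))) = Add(786, Add(-21, Mul(-3, 49), Mul(Pow(2, Rational(1, 2)), Mul(7, Pow(7, Rational(1, 2)))), Mul(Pow(2, Rational(1, 2)), Mul(49, Pow(7, Rational(1, 2)))))) = Add(786, Add(-21, -147, Mul(7, Pow(14, Rational(1, 2))), Mul(49, Pow(14, Rational(1, 2))))) = Add(786, Add(-168, Mul(56, Pow(14, Rational(1, 2))))) = Add(618, Mul(56, Pow(14, Rational(1, 2))))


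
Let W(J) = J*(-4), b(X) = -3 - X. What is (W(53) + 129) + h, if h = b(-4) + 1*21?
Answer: -61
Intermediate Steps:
W(J) = -4*J
h = 22 (h = (-3 - 1*(-4)) + 1*21 = (-3 + 4) + 21 = 1 + 21 = 22)
(W(53) + 129) + h = (-4*53 + 129) + 22 = (-212 + 129) + 22 = -83 + 22 = -61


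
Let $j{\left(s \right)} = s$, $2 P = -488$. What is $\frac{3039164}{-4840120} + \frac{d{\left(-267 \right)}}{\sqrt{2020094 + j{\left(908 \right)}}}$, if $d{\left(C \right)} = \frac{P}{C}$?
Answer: $- \frac{759791}{1210030} + \frac{122 \sqrt{2021002}}{269803767} \approx -0.62727$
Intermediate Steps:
$P = -244$ ($P = \frac{1}{2} \left(-488\right) = -244$)
$d{\left(C \right)} = - \frac{244}{C}$
$\frac{3039164}{-4840120} + \frac{d{\left(-267 \right)}}{\sqrt{2020094 + j{\left(908 \right)}}} = \frac{3039164}{-4840120} + \frac{\left(-244\right) \frac{1}{-267}}{\sqrt{2020094 + 908}} = 3039164 \left(- \frac{1}{4840120}\right) + \frac{\left(-244\right) \left(- \frac{1}{267}\right)}{\sqrt{2021002}} = - \frac{759791}{1210030} + \frac{244 \frac{\sqrt{2021002}}{2021002}}{267} = - \frac{759791}{1210030} + \frac{122 \sqrt{2021002}}{269803767}$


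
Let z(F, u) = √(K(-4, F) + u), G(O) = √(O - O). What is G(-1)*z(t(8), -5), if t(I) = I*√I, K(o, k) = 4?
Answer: 0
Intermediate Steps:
G(O) = 0 (G(O) = √0 = 0)
t(I) = I^(3/2)
z(F, u) = √(4 + u)
G(-1)*z(t(8), -5) = 0*√(4 - 5) = 0*√(-1) = 0*I = 0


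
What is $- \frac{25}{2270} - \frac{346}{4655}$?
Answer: $- \frac{180359}{2113370} \approx -0.085342$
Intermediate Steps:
$- \frac{25}{2270} - \frac{346}{4655} = \left(-25\right) \frac{1}{2270} - \frac{346}{4655} = - \frac{5}{454} - \frac{346}{4655} = - \frac{180359}{2113370}$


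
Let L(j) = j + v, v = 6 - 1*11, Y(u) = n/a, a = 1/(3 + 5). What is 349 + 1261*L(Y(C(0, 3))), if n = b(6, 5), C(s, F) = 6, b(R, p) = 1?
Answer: 4132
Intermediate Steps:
n = 1
a = ⅛ (a = 1/8 = ⅛ ≈ 0.12500)
Y(u) = 8 (Y(u) = 1/(⅛) = 1*8 = 8)
v = -5 (v = 6 - 11 = -5)
L(j) = -5 + j (L(j) = j - 5 = -5 + j)
349 + 1261*L(Y(C(0, 3))) = 349 + 1261*(-5 + 8) = 349 + 1261*3 = 349 + 3783 = 4132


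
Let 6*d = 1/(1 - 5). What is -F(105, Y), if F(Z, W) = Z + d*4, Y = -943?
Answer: -629/6 ≈ -104.83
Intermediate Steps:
d = -1/24 (d = 1/(6*(1 - 5)) = (⅙)/(-4) = (⅙)*(-¼) = -1/24 ≈ -0.041667)
F(Z, W) = -⅙ + Z (F(Z, W) = Z - 1/24*4 = Z - ⅙ = -⅙ + Z)
-F(105, Y) = -(-⅙ + 105) = -1*629/6 = -629/6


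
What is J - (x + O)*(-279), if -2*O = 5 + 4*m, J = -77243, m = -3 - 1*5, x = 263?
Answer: -199/2 ≈ -99.500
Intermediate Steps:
m = -8 (m = -3 - 5 = -8)
O = 27/2 (O = -(5 + 4*(-8))/2 = -(5 - 32)/2 = -½*(-27) = 27/2 ≈ 13.500)
J - (x + O)*(-279) = -77243 - (263 + 27/2)*(-279) = -77243 - 553*(-279)/2 = -77243 - 1*(-154287/2) = -77243 + 154287/2 = -199/2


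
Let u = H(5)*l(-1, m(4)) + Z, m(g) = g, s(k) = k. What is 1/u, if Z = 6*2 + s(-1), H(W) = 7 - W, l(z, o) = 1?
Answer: 1/13 ≈ 0.076923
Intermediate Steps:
Z = 11 (Z = 6*2 - 1 = 12 - 1 = 11)
u = 13 (u = (7 - 1*5)*1 + 11 = (7 - 5)*1 + 11 = 2*1 + 11 = 2 + 11 = 13)
1/u = 1/13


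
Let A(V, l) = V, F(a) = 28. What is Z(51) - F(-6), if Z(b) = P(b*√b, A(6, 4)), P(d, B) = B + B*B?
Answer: 14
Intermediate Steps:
P(d, B) = B + B²
Z(b) = 42 (Z(b) = 6*(1 + 6) = 6*7 = 42)
Z(51) - F(-6) = 42 - 1*28 = 42 - 28 = 14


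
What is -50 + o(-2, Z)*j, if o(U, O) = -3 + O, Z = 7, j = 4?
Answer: -34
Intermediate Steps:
-50 + o(-2, Z)*j = -50 + (-3 + 7)*4 = -50 + 4*4 = -50 + 16 = -34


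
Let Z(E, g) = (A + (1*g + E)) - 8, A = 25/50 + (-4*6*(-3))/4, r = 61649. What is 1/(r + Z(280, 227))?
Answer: 2/124333 ≈ 1.6086e-5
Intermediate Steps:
A = 37/2 (A = 25*(1/50) - 24*(-3)*(¼) = ½ + 72*(¼) = ½ + 18 = 37/2 ≈ 18.500)
Z(E, g) = 21/2 + E + g (Z(E, g) = (37/2 + (1*g + E)) - 8 = (37/2 + (g + E)) - 8 = (37/2 + (E + g)) - 8 = (37/2 + E + g) - 8 = 21/2 + E + g)
1/(r + Z(280, 227)) = 1/(61649 + (21/2 + 280 + 227)) = 1/(61649 + 1035/2) = 1/(124333/2) = 2/124333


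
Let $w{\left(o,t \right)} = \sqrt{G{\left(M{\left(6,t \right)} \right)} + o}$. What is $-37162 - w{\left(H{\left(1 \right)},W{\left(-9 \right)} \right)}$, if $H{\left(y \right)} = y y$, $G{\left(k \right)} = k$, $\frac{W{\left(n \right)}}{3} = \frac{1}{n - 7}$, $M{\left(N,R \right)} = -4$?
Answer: $-37162 - i \sqrt{3} \approx -37162.0 - 1.732 i$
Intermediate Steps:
$W{\left(n \right)} = \frac{3}{-7 + n}$ ($W{\left(n \right)} = \frac{3}{n - 7} = \frac{3}{-7 + n}$)
$H{\left(y \right)} = y^{2}$
$w{\left(o,t \right)} = \sqrt{-4 + o}$
$-37162 - w{\left(H{\left(1 \right)},W{\left(-9 \right)} \right)} = -37162 - \sqrt{-4 + 1^{2}} = -37162 - \sqrt{-4 + 1} = -37162 - \sqrt{-3} = -37162 - i \sqrt{3}$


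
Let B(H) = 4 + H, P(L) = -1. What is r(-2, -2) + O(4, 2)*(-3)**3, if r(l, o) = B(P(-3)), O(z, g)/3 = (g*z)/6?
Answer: -105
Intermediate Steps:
O(z, g) = g*z/2 (O(z, g) = 3*((g*z)/6) = 3*((g*z)*(1/6)) = 3*(g*z/6) = g*z/2)
r(l, o) = 3 (r(l, o) = 4 - 1 = 3)
r(-2, -2) + O(4, 2)*(-3)**3 = 3 + ((1/2)*2*4)*(-3)**3 = 3 + 4*(-27) = 3 - 108 = -105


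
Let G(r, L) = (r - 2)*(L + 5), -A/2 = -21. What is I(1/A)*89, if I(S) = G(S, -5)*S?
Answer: 0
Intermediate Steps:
A = 42 (A = -2*(-21) = 42)
G(r, L) = (-2 + r)*(5 + L)
I(S) = 0 (I(S) = (-10 - 2*(-5) + 5*S - 5*S)*S = (-10 + 10 + 5*S - 5*S)*S = 0*S = 0)
I(1/A)*89 = 0*89 = 0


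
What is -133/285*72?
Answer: -168/5 ≈ -33.600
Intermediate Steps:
-133/285*72 = -133*1/285*72 = -7/15*72 = -168/5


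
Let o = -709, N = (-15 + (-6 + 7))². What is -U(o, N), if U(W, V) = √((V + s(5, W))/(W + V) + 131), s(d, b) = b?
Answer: -2*√33 ≈ -11.489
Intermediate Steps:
N = 196 (N = (-15 + 1)² = (-14)² = 196)
U(W, V) = 2*√33 (U(W, V) = √((V + W)/(W + V) + 131) = √((V + W)/(V + W) + 131) = √(1 + 131) = √132 = 2*√33)
-U(o, N) = -2*√33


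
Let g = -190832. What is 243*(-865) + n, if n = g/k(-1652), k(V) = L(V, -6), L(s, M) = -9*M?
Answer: -5770681/27 ≈ -2.1373e+5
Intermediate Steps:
k(V) = 54 (k(V) = -9*(-6) = 54)
n = -95416/27 (n = -190832/54 = -190832*1/54 = -95416/27 ≈ -3533.9)
243*(-865) + n = 243*(-865) - 95416/27 = -210195 - 95416/27 = -5770681/27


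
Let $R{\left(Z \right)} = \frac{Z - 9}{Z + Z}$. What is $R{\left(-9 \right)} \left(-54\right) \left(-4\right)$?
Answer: $216$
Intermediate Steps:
$R{\left(Z \right)} = \frac{-9 + Z}{2 Z}$
$R{\left(-9 \right)} \left(-54\right) \left(-4\right) = \frac{-9 - 9}{2 \left(-9\right)} \left(-54\right) \left(-4\right) = \frac{1}{2} \left(- \frac{1}{9}\right) \left(-18\right) \left(-54\right) \left(-4\right) = 1 \left(-54\right) \left(-4\right) = \left(-54\right) \left(-4\right) = 216$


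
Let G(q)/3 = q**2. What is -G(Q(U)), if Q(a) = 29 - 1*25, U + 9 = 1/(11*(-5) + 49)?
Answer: -48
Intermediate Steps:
U = -55/6 (U = -9 + 1/(11*(-5) + 49) = -9 + 1/(-55 + 49) = -9 + 1/(-6) = -9 - 1/6 = -55/6 ≈ -9.1667)
Q(a) = 4 (Q(a) = 29 - 25 = 4)
G(q) = 3*q**2
-G(Q(U)) = -3*4**2 = -3*16 = -1*48 = -48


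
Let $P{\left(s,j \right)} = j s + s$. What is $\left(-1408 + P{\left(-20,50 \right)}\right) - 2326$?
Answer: $-4754$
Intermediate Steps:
$P{\left(s,j \right)} = s + j s$
$\left(-1408 + P{\left(-20,50 \right)}\right) - 2326 = \left(-1408 - 20 \left(1 + 50\right)\right) - 2326 = \left(-1408 - 1020\right) - 2326 = -2428 - 2326 = -4754$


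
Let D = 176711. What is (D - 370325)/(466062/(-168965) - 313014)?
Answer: 5452331585/8814812762 ≈ 0.61854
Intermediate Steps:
(D - 370325)/(466062/(-168965) - 313014) = (176711 - 370325)/(466062/(-168965) - 313014) = -193614/(466062*(-1/168965) - 313014) = -193614/(-466062/168965 - 313014) = -193614/(-52888876572/168965) = -193614*(-168965/52888876572) = 5452331585/8814812762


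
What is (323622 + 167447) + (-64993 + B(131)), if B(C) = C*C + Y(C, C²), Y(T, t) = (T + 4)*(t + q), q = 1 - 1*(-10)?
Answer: 2761457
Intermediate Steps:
q = 11 (q = 1 + 10 = 11)
Y(T, t) = (4 + T)*(11 + t) (Y(T, t) = (T + 4)*(t + 11) = (4 + T)*(11 + t))
B(C) = 44 + C³ + 5*C² + 11*C (B(C) = C*C + (44 + 4*C² + 11*C + C*C²) = C² + (44 + 4*C² + 11*C + C³) = C² + (44 + C³ + 4*C² + 11*C) = 44 + C³ + 5*C² + 11*C)
(323622 + 167447) + (-64993 + B(131)) = (323622 + 167447) + (-64993 + (44 + 131³ + 5*131² + 11*131)) = 491069 + (-64993 + (44 + 2248091 + 5*17161 + 1441)) = 491069 + (-64993 + (44 + 2248091 + 85805 + 1441)) = 491069 + (-64993 + 2335381) = 491069 + 2270388 = 2761457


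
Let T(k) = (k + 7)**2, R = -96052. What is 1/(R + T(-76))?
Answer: -1/91291 ≈ -1.0954e-5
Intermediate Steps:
T(k) = (7 + k)**2
1/(R + T(-76)) = 1/(-96052 + (7 - 76)**2) = 1/(-96052 + (-69)**2) = 1/(-96052 + 4761) = 1/(-91291) = -1/91291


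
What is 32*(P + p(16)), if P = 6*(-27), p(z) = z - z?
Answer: -5184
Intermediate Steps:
p(z) = 0
P = -162
32*(P + p(16)) = 32*(-162 + 0) = 32*(-162) = -5184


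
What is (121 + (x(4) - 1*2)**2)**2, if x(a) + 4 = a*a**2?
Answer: 12145225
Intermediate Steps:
x(a) = -4 + a**3 (x(a) = -4 + a*a**2 = -4 + a**3)
(121 + (x(4) - 1*2)**2)**2 = (121 + ((-4 + 4**3) - 1*2)**2)**2 = (121 + ((-4 + 64) - 2)**2)**2 = (121 + (60 - 2)**2)**2 = (121 + 58**2)**2 = (121 + 3364)**2 = 3485**2 = 12145225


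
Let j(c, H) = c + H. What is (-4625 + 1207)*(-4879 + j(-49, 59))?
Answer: 16642242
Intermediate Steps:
j(c, H) = H + c
(-4625 + 1207)*(-4879 + j(-49, 59)) = (-4625 + 1207)*(-4879 + (59 - 49)) = -3418*(-4879 + 10) = -3418*(-4869) = 16642242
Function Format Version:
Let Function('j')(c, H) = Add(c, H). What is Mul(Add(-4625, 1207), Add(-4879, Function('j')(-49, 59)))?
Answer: 16642242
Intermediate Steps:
Function('j')(c, H) = Add(H, c)
Mul(Add(-4625, 1207), Add(-4879, Function('j')(-49, 59))) = Mul(Add(-4625, 1207), Add(-4879, Add(59, -49))) = Mul(-3418, Add(-4879, 10)) = Mul(-3418, -4869) = 16642242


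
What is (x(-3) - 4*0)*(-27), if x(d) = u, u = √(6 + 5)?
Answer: -27*√11 ≈ -89.549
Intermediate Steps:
u = √11 ≈ 3.3166
x(d) = √11
(x(-3) - 4*0)*(-27) = (√11 - 4*0)*(-27) = (√11 + 0)*(-27) = √11*(-27) = -27*√11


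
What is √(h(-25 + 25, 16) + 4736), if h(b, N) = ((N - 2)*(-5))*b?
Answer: 8*√74 ≈ 68.819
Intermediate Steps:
h(b, N) = b*(10 - 5*N) (h(b, N) = ((-2 + N)*(-5))*b = (10 - 5*N)*b = b*(10 - 5*N))
√(h(-25 + 25, 16) + 4736) = √(5*(-25 + 25)*(2 - 1*16) + 4736) = √(5*0*(2 - 16) + 4736) = √(5*0*(-14) + 4736) = √(0 + 4736) = √4736 = 8*√74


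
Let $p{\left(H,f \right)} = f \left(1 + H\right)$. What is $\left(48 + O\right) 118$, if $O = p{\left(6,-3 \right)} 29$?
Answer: $-66198$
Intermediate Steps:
$O = -609$ ($O = - 3 \left(1 + 6\right) 29 = \left(-3\right) 7 \cdot 29 = \left(-21\right) 29 = -609$)
$\left(48 + O\right) 118 = \left(48 - 609\right) 118 = \left(-561\right) 118 = -66198$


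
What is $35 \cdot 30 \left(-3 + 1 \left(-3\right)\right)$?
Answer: $-6300$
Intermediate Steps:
$35 \cdot 30 \left(-3 + 1 \left(-3\right)\right) = 1050 \left(-3 - 3\right) = 1050 \left(-6\right) = -6300$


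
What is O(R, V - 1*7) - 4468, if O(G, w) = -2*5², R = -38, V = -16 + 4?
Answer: -4518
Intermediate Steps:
V = -12
O(G, w) = -50 (O(G, w) = -2*25 = -50)
O(R, V - 1*7) - 4468 = -50 - 4468 = -4518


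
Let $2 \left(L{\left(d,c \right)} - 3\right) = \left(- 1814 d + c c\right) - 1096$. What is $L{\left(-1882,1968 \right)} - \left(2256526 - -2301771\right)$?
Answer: $-915356$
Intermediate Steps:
$L{\left(d,c \right)} = -545 + \frac{c^{2}}{2} - 907 d$ ($L{\left(d,c \right)} = 3 + \frac{\left(- 1814 d + c c\right) - 1096}{2} = 3 + \frac{\left(- 1814 d + c^{2}\right) - 1096}{2} = 3 + \frac{\left(c^{2} - 1814 d\right) - 1096}{2} = 3 + \frac{-1096 + c^{2} - 1814 d}{2} = 3 - \left(548 + 907 d - \frac{c^{2}}{2}\right) = -545 + \frac{c^{2}}{2} - 907 d$)
$L{\left(-1882,1968 \right)} - \left(2256526 - -2301771\right) = \left(-545 + \frac{1968^{2}}{2} - -1706974\right) - \left(2256526 - -2301771\right) = \left(-545 + \frac{1}{2} \cdot 3873024 + 1706974\right) - \left(2256526 + 2301771\right) = \left(-545 + 1936512 + 1706974\right) - 4558297 = 3642941 - 4558297 = -915356$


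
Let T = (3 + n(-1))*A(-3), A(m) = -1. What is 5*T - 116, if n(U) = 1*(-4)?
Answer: -111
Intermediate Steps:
n(U) = -4
T = 1 (T = (3 - 4)*(-1) = -1*(-1) = 1)
5*T - 116 = 5*1 - 116 = 5 - 116 = -111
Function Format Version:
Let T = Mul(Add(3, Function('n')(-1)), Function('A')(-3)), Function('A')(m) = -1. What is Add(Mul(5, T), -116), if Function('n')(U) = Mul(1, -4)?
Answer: -111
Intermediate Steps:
Function('n')(U) = -4
T = 1 (T = Mul(Add(3, -4), -1) = Mul(-1, -1) = 1)
Add(Mul(5, T), -116) = Add(Mul(5, 1), -116) = Add(5, -116) = -111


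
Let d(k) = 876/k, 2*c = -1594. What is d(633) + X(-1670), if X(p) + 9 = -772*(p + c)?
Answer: 401852957/211 ≈ 1.9045e+6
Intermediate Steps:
c = -797 (c = (½)*(-1594) = -797)
X(p) = 615275 - 772*p (X(p) = -9 - 772*(p - 797) = -9 - 772*(-797 + p) = -9 + (615284 - 772*p) = 615275 - 772*p)
d(633) + X(-1670) = 876/633 + (615275 - 772*(-1670)) = 876*(1/633) + (615275 + 1289240) = 292/211 + 1904515 = 401852957/211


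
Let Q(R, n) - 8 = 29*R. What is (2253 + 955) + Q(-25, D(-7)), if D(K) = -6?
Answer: 2491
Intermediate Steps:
Q(R, n) = 8 + 29*R
(2253 + 955) + Q(-25, D(-7)) = (2253 + 955) + (8 + 29*(-25)) = 3208 + (8 - 725) = 3208 - 717 = 2491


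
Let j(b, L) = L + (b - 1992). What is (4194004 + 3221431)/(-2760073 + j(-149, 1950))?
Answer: -7415435/2760264 ≈ -2.6865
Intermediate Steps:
j(b, L) = -1992 + L + b (j(b, L) = L + (-1992 + b) = -1992 + L + b)
(4194004 + 3221431)/(-2760073 + j(-149, 1950)) = (4194004 + 3221431)/(-2760073 + (-1992 + 1950 - 149)) = 7415435/(-2760073 - 191) = 7415435/(-2760264) = 7415435*(-1/2760264) = -7415435/2760264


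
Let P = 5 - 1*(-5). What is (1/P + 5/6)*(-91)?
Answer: -1274/15 ≈ -84.933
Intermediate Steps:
P = 10 (P = 5 + 5 = 10)
(1/P + 5/6)*(-91) = (1/10 + 5/6)*(-91) = (1*(⅒) + 5*(⅙))*(-91) = (⅒ + ⅚)*(-91) = (14/15)*(-91) = -1274/15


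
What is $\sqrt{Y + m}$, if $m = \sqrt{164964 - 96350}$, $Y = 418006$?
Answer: $\sqrt{418006 + 13 \sqrt{406}} \approx 646.74$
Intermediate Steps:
$m = 13 \sqrt{406}$ ($m = \sqrt{68614} = 13 \sqrt{406} \approx 261.94$)
$\sqrt{Y + m} = \sqrt{418006 + 13 \sqrt{406}}$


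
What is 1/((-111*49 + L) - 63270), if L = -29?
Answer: -1/68738 ≈ -1.4548e-5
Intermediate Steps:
1/((-111*49 + L) - 63270) = 1/((-111*49 - 29) - 63270) = 1/((-5439 - 29) - 63270) = 1/(-5468 - 63270) = 1/(-68738) = -1/68738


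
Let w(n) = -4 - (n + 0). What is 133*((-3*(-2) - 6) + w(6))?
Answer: -1330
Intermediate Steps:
w(n) = -4 - n
133*((-3*(-2) - 6) + w(6)) = 133*((-3*(-2) - 6) + (-4 - 1*6)) = 133*((6 - 6) + (-4 - 6)) = 133*(0 - 10) = 133*(-10) = -1330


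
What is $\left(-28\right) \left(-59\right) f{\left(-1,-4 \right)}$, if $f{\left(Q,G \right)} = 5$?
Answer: $8260$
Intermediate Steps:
$\left(-28\right) \left(-59\right) f{\left(-1,-4 \right)} = \left(-28\right) \left(-59\right) 5 = 1652 \cdot 5 = 8260$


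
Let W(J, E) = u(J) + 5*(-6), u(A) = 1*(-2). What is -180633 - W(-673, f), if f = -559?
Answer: -180601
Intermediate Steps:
u(A) = -2
W(J, E) = -32 (W(J, E) = -2 + 5*(-6) = -2 - 30 = -32)
-180633 - W(-673, f) = -180633 - 1*(-32) = -180633 + 32 = -180601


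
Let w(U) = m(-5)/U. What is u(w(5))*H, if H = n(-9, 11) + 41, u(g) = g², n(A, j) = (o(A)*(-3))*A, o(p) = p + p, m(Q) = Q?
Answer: -445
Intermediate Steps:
o(p) = 2*p
n(A, j) = -6*A² (n(A, j) = ((2*A)*(-3))*A = (-6*A)*A = -6*A²)
w(U) = -5/U
H = -445 (H = -6*(-9)² + 41 = -6*81 + 41 = -486 + 41 = -445)
u(w(5))*H = (-5/5)²*(-445) = (-5*⅕)²*(-445) = (-1)²*(-445) = 1*(-445) = -445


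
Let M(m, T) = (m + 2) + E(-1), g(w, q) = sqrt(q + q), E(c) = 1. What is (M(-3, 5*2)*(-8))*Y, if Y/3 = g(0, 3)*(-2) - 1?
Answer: 0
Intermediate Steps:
g(w, q) = sqrt(2)*sqrt(q) (g(w, q) = sqrt(2*q) = sqrt(2)*sqrt(q))
M(m, T) = 3 + m (M(m, T) = (m + 2) + 1 = (2 + m) + 1 = 3 + m)
Y = -3 - 6*sqrt(6) (Y = 3*((sqrt(2)*sqrt(3))*(-2) - 1) = 3*(sqrt(6)*(-2) - 1) = 3*(-2*sqrt(6) - 1) = 3*(-1 - 2*sqrt(6)) = -3 - 6*sqrt(6) ≈ -17.697)
(M(-3, 5*2)*(-8))*Y = ((3 - 3)*(-8))*(-3 - 6*sqrt(6)) = (0*(-8))*(-3 - 6*sqrt(6)) = 0*(-3 - 6*sqrt(6)) = 0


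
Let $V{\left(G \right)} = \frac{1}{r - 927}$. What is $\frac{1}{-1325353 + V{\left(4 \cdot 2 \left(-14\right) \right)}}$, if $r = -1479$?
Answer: $- \frac{2406}{3188799319} \approx -7.5452 \cdot 10^{-7}$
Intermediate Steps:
$V{\left(G \right)} = - \frac{1}{2406}$ ($V{\left(G \right)} = \frac{1}{-1479 - 927} = \frac{1}{-2406} = - \frac{1}{2406}$)
$\frac{1}{-1325353 + V{\left(4 \cdot 2 \left(-14\right) \right)}} = \frac{1}{-1325353 - \frac{1}{2406}} = \frac{1}{- \frac{3188799319}{2406}} = - \frac{2406}{3188799319}$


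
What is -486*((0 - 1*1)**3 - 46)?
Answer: 22842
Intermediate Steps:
-486*((0 - 1*1)**3 - 46) = -486*((0 - 1)**3 - 46) = -486*((-1)**3 - 46) = -486*(-1 - 46) = -486*(-47) = 22842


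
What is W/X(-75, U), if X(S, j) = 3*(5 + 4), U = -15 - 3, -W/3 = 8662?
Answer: -8662/9 ≈ -962.44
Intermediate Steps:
W = -25986 (W = -3*8662 = -25986)
U = -18
X(S, j) = 27 (X(S, j) = 3*9 = 27)
W/X(-75, U) = -25986/27 = -25986*1/27 = -8662/9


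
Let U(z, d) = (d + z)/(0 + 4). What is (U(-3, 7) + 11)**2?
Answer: 144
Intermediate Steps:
U(z, d) = d/4 + z/4 (U(z, d) = (d + z)/4 = (d + z)*(1/4) = d/4 + z/4)
(U(-3, 7) + 11)**2 = (((1/4)*7 + (1/4)*(-3)) + 11)**2 = ((7/4 - 3/4) + 11)**2 = (1 + 11)**2 = 12**2 = 144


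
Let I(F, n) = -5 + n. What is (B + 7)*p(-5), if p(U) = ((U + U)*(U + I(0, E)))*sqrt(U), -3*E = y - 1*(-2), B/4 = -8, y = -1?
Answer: -7750*I*sqrt(5)/3 ≈ -5776.5*I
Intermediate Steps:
B = -32 (B = 4*(-8) = -32)
E = -1/3 (E = -(-1 - 1*(-2))/3 = -(-1 + 2)/3 = -1/3*1 = -1/3 ≈ -0.33333)
p(U) = 2*U**(3/2)*(-16/3 + U) (p(U) = ((U + U)*(U + (-5 - 1/3)))*sqrt(U) = ((2*U)*(U - 16/3))*sqrt(U) = ((2*U)*(-16/3 + U))*sqrt(U) = (2*U*(-16/3 + U))*sqrt(U) = 2*U**(3/2)*(-16/3 + U))
(B + 7)*p(-5) = (-32 + 7)*((-5)**(3/2)*(-32/3 + 2*(-5))) = -25*(-5*I*sqrt(5))*(-32/3 - 10) = -25*(-5*I*sqrt(5))*(-62)/3 = -7750*I*sqrt(5)/3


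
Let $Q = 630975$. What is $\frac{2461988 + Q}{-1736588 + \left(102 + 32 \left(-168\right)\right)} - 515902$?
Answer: $- \frac{898633182487}{1741862} \approx -5.159 \cdot 10^{5}$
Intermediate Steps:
$\frac{2461988 + Q}{-1736588 + \left(102 + 32 \left(-168\right)\right)} - 515902 = \frac{2461988 + 630975}{-1736588 + \left(102 + 32 \left(-168\right)\right)} - 515902 = \frac{3092963}{-1736588 + \left(102 - 5376\right)} - 515902 = \frac{3092963}{-1736588 - 5274} - 515902 = \frac{3092963}{-1741862} - 515902 = 3092963 \left(- \frac{1}{1741862}\right) - 515902 = - \frac{3092963}{1741862} - 515902 = - \frac{898633182487}{1741862}$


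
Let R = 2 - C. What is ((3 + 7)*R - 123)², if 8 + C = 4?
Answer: 3969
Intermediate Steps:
C = -4 (C = -8 + 4 = -4)
R = 6 (R = 2 - 1*(-4) = 2 + 4 = 6)
((3 + 7)*R - 123)² = ((3 + 7)*6 - 123)² = (10*6 - 123)² = (60 - 123)² = (-63)² = 3969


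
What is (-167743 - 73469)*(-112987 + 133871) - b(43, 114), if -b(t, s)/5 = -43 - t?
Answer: -5037471838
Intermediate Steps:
b(t, s) = 215 + 5*t (b(t, s) = -5*(-43 - t) = 215 + 5*t)
(-167743 - 73469)*(-112987 + 133871) - b(43, 114) = (-167743 - 73469)*(-112987 + 133871) - (215 + 5*43) = -241212*20884 - (215 + 215) = -5037471408 - 1*430 = -5037471408 - 430 = -5037471838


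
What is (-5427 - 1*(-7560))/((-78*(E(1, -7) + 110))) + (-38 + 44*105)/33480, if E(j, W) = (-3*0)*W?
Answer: -133747/1196910 ≈ -0.11174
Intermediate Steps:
E(j, W) = 0 (E(j, W) = 0*W = 0)
(-5427 - 1*(-7560))/((-78*(E(1, -7) + 110))) + (-38 + 44*105)/33480 = (-5427 - 1*(-7560))/((-78*(0 + 110))) + (-38 + 44*105)/33480 = (-5427 + 7560)/((-78*110)) + (-38 + 4620)*(1/33480) = 2133/(-8580) + 4582*(1/33480) = 2133*(-1/8580) + 2291/16740 = -711/2860 + 2291/16740 = -133747/1196910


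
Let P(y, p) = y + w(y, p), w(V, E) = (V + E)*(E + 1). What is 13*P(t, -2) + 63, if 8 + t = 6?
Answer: 89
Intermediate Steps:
t = -2 (t = -8 + 6 = -2)
w(V, E) = (1 + E)*(E + V) (w(V, E) = (E + V)*(1 + E) = (1 + E)*(E + V))
P(y, p) = p + p² + 2*y + p*y (P(y, p) = y + (p + y + p² + p*y) = p + p² + 2*y + p*y)
13*P(t, -2) + 63 = 13*(-2 + (-2)² + 2*(-2) - 2*(-2)) + 63 = 13*(-2 + 4 - 4 + 4) + 63 = 13*2 + 63 = 26 + 63 = 89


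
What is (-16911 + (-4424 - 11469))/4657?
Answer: -32804/4657 ≈ -7.0440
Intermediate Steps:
(-16911 + (-4424 - 11469))/4657 = (-16911 - 15893)*(1/4657) = -32804*1/4657 = -32804/4657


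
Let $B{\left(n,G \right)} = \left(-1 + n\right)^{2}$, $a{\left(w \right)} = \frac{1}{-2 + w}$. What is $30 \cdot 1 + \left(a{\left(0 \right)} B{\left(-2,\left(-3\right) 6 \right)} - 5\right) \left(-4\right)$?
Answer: $68$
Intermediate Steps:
$30 \cdot 1 + \left(a{\left(0 \right)} B{\left(-2,\left(-3\right) 6 \right)} - 5\right) \left(-4\right) = 30 \cdot 1 + \left(\frac{\left(-1 - 2\right)^{2}}{-2 + 0} - 5\right) \left(-4\right) = 30 + \left(\frac{\left(-3\right)^{2}}{-2} - 5\right) \left(-4\right) = 30 + \left(\left(- \frac{1}{2}\right) 9 - 5\right) \left(-4\right) = 30 + \left(- \frac{9}{2} - 5\right) \left(-4\right) = 30 - -38 = 30 + 38 = 68$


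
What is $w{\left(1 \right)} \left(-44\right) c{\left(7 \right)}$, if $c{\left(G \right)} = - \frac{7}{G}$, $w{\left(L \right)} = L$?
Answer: $44$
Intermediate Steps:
$c{\left(G \right)} = - \frac{7}{G}$
$w{\left(1 \right)} \left(-44\right) c{\left(7 \right)} = 1 \left(-44\right) \left(- \frac{7}{7}\right) = - 44 \left(\left(-7\right) \frac{1}{7}\right) = \left(-44\right) \left(-1\right) = 44$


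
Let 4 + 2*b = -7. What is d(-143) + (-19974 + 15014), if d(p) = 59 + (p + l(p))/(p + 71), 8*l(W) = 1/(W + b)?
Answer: -419042051/85536 ≈ -4899.0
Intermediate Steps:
b = -11/2 (b = -2 + (½)*(-7) = -2 - 7/2 = -11/2 ≈ -5.5000)
l(W) = 1/(8*(-11/2 + W)) (l(W) = 1/(8*(W - 11/2)) = 1/(8*(-11/2 + W)))
d(p) = 59 + (p + 1/(4*(-11 + 2*p)))/(71 + p) (d(p) = 59 + (p + 1/(4*(-11 + 2*p)))/(p + 71) = 59 + (p + 1/(4*(-11 + 2*p)))/(71 + p))
d(-143) + (-19974 + 15014) = (-184315 + 480*(-143)² + 30872*(-143))/(4*(-781 + 2*(-143)² + 131*(-143))) + (-19974 + 15014) = (-184315 + 480*20449 - 4414696)/(4*(-781 + 2*20449 - 18733)) - 4960 = (-184315 + 9815520 - 4414696)/(4*(-781 + 40898 - 18733)) - 4960 = (¼)*5216509/21384 - 4960 = (¼)*(1/21384)*5216509 - 4960 = 5216509/85536 - 4960 = -419042051/85536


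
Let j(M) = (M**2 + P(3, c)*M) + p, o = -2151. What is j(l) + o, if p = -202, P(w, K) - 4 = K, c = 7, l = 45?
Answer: 167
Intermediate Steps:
P(w, K) = 4 + K
j(M) = -202 + M**2 + 11*M (j(M) = (M**2 + (4 + 7)*M) - 202 = (M**2 + 11*M) - 202 = -202 + M**2 + 11*M)
j(l) + o = (-202 + 45**2 + 11*45) - 2151 = (-202 + 2025 + 495) - 2151 = 2318 - 2151 = 167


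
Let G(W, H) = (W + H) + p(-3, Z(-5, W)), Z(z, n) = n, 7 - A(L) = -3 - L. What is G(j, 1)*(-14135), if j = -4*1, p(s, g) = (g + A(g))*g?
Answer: 155485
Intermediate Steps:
A(L) = 10 + L (A(L) = 7 - (-3 - L) = 7 + (3 + L) = 10 + L)
p(s, g) = g*(10 + 2*g) (p(s, g) = (g + (10 + g))*g = (10 + 2*g)*g = g*(10 + 2*g))
j = -4
G(W, H) = H + W + 2*W*(5 + W) (G(W, H) = (W + H) + 2*W*(5 + W) = (H + W) + 2*W*(5 + W) = H + W + 2*W*(5 + W))
G(j, 1)*(-14135) = (1 - 4 + 2*(-4)*(5 - 4))*(-14135) = (1 - 4 + 2*(-4)*1)*(-14135) = (1 - 4 - 8)*(-14135) = -11*(-14135) = 155485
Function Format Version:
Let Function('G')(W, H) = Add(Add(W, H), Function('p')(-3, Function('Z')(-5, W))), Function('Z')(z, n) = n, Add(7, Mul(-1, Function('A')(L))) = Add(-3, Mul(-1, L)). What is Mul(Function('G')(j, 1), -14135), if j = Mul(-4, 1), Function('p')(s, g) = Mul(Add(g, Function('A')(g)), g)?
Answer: 155485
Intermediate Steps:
Function('A')(L) = Add(10, L) (Function('A')(L) = Add(7, Mul(-1, Add(-3, Mul(-1, L)))) = Add(7, Add(3, L)) = Add(10, L))
Function('p')(s, g) = Mul(g, Add(10, Mul(2, g))) (Function('p')(s, g) = Mul(Add(g, Add(10, g)), g) = Mul(Add(10, Mul(2, g)), g) = Mul(g, Add(10, Mul(2, g))))
j = -4
Function('G')(W, H) = Add(H, W, Mul(2, W, Add(5, W))) (Function('G')(W, H) = Add(Add(W, H), Mul(2, W, Add(5, W))) = Add(Add(H, W), Mul(2, W, Add(5, W))) = Add(H, W, Mul(2, W, Add(5, W))))
Mul(Function('G')(j, 1), -14135) = Mul(Add(1, -4, Mul(2, -4, Add(5, -4))), -14135) = Mul(Add(1, -4, Mul(2, -4, 1)), -14135) = Mul(Add(1, -4, -8), -14135) = Mul(-11, -14135) = 155485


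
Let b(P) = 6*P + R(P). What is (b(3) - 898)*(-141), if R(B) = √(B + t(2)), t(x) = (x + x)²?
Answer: 124080 - 141*√19 ≈ 1.2347e+5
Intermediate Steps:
t(x) = 4*x² (t(x) = (2*x)² = 4*x²)
R(B) = √(16 + B) (R(B) = √(B + 4*2²) = √(B + 4*4) = √(B + 16) = √(16 + B))
b(P) = √(16 + P) + 6*P (b(P) = 6*P + √(16 + P) = √(16 + P) + 6*P)
(b(3) - 898)*(-141) = ((√(16 + 3) + 6*3) - 898)*(-141) = ((√19 + 18) - 898)*(-141) = ((18 + √19) - 898)*(-141) = (-880 + √19)*(-141) = 124080 - 141*√19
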